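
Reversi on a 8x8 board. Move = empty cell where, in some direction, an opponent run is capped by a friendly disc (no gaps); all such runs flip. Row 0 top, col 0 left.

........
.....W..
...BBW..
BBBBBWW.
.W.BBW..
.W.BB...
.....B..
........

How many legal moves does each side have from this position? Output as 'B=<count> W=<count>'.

Answer: B=10 W=9

Derivation:
-- B to move --
(0,4): no bracket -> illegal
(0,5): no bracket -> illegal
(0,6): flips 1 -> legal
(1,4): no bracket -> illegal
(1,6): flips 1 -> legal
(2,6): flips 2 -> legal
(2,7): flips 2 -> legal
(3,7): flips 2 -> legal
(4,0): no bracket -> illegal
(4,2): no bracket -> illegal
(4,6): flips 2 -> legal
(4,7): no bracket -> illegal
(5,0): flips 1 -> legal
(5,2): flips 1 -> legal
(5,5): no bracket -> illegal
(5,6): flips 1 -> legal
(6,0): no bracket -> illegal
(6,1): flips 2 -> legal
(6,2): no bracket -> illegal
B mobility = 10
-- W to move --
(1,2): flips 2 -> legal
(1,3): flips 1 -> legal
(1,4): flips 2 -> legal
(2,0): no bracket -> illegal
(2,1): flips 1 -> legal
(2,2): flips 2 -> legal
(4,0): no bracket -> illegal
(4,2): flips 4 -> legal
(5,2): flips 2 -> legal
(5,5): no bracket -> illegal
(5,6): no bracket -> illegal
(6,2): flips 2 -> legal
(6,3): flips 1 -> legal
(6,4): no bracket -> illegal
(6,6): no bracket -> illegal
(7,4): no bracket -> illegal
(7,5): no bracket -> illegal
(7,6): no bracket -> illegal
W mobility = 9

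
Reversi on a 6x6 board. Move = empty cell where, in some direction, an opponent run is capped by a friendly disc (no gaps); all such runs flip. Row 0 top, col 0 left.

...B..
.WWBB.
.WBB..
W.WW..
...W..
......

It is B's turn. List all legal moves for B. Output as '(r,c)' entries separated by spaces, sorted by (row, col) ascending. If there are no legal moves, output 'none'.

(0,0): flips 1 -> legal
(0,1): flips 1 -> legal
(0,2): flips 1 -> legal
(1,0): flips 2 -> legal
(2,0): flips 1 -> legal
(2,4): no bracket -> illegal
(3,1): no bracket -> illegal
(3,4): no bracket -> illegal
(4,0): no bracket -> illegal
(4,1): flips 1 -> legal
(4,2): flips 1 -> legal
(4,4): flips 1 -> legal
(5,2): no bracket -> illegal
(5,3): flips 2 -> legal
(5,4): no bracket -> illegal

Answer: (0,0) (0,1) (0,2) (1,0) (2,0) (4,1) (4,2) (4,4) (5,3)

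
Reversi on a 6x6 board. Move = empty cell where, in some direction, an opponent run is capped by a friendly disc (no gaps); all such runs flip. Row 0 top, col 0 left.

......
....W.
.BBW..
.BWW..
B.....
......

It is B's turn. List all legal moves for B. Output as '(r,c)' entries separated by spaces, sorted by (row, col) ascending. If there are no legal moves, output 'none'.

Answer: (2,4) (3,4) (4,2) (4,3) (4,4)

Derivation:
(0,3): no bracket -> illegal
(0,4): no bracket -> illegal
(0,5): no bracket -> illegal
(1,2): no bracket -> illegal
(1,3): no bracket -> illegal
(1,5): no bracket -> illegal
(2,4): flips 1 -> legal
(2,5): no bracket -> illegal
(3,4): flips 2 -> legal
(4,1): no bracket -> illegal
(4,2): flips 1 -> legal
(4,3): flips 1 -> legal
(4,4): flips 1 -> legal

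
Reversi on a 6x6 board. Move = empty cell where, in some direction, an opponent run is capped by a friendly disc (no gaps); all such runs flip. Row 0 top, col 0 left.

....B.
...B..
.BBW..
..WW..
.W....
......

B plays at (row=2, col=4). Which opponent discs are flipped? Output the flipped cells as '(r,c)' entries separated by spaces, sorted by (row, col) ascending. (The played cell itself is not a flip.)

Dir NW: first cell 'B' (not opp) -> no flip
Dir N: first cell '.' (not opp) -> no flip
Dir NE: first cell '.' (not opp) -> no flip
Dir W: opp run (2,3) capped by B -> flip
Dir E: first cell '.' (not opp) -> no flip
Dir SW: opp run (3,3), next='.' -> no flip
Dir S: first cell '.' (not opp) -> no flip
Dir SE: first cell '.' (not opp) -> no flip

Answer: (2,3)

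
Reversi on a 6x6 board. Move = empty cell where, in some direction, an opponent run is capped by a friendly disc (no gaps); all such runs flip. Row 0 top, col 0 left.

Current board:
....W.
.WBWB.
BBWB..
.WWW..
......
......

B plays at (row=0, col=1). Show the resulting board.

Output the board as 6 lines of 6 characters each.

Answer: .B..W.
.BBWB.
BBWB..
.WWW..
......
......

Derivation:
Place B at (0,1); scan 8 dirs for brackets.
Dir NW: edge -> no flip
Dir N: edge -> no flip
Dir NE: edge -> no flip
Dir W: first cell '.' (not opp) -> no flip
Dir E: first cell '.' (not opp) -> no flip
Dir SW: first cell '.' (not opp) -> no flip
Dir S: opp run (1,1) capped by B -> flip
Dir SE: first cell 'B' (not opp) -> no flip
All flips: (1,1)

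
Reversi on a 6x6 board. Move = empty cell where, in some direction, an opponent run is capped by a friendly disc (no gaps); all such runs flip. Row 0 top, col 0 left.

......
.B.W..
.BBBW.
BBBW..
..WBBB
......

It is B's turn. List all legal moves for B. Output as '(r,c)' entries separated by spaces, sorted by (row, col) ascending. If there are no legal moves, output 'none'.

(0,2): no bracket -> illegal
(0,3): flips 1 -> legal
(0,4): flips 1 -> legal
(1,2): no bracket -> illegal
(1,4): no bracket -> illegal
(1,5): no bracket -> illegal
(2,5): flips 1 -> legal
(3,4): flips 1 -> legal
(3,5): no bracket -> illegal
(4,1): flips 1 -> legal
(5,1): no bracket -> illegal
(5,2): flips 1 -> legal
(5,3): flips 1 -> legal

Answer: (0,3) (0,4) (2,5) (3,4) (4,1) (5,2) (5,3)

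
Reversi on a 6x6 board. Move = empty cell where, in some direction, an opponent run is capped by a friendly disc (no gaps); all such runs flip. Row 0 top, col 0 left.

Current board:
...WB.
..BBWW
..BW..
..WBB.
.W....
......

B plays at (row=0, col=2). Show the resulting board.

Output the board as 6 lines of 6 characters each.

Answer: ..BBB.
..BBWW
..BW..
..WBB.
.W....
......

Derivation:
Place B at (0,2); scan 8 dirs for brackets.
Dir NW: edge -> no flip
Dir N: edge -> no flip
Dir NE: edge -> no flip
Dir W: first cell '.' (not opp) -> no flip
Dir E: opp run (0,3) capped by B -> flip
Dir SW: first cell '.' (not opp) -> no flip
Dir S: first cell 'B' (not opp) -> no flip
Dir SE: first cell 'B' (not opp) -> no flip
All flips: (0,3)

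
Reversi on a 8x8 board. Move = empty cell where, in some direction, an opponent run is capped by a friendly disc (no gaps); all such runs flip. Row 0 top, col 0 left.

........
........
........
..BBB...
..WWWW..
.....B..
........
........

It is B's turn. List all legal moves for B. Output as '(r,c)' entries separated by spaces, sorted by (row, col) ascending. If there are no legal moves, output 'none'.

(3,1): no bracket -> illegal
(3,5): flips 1 -> legal
(3,6): no bracket -> illegal
(4,1): no bracket -> illegal
(4,6): no bracket -> illegal
(5,1): flips 1 -> legal
(5,2): flips 2 -> legal
(5,3): flips 1 -> legal
(5,4): flips 2 -> legal
(5,6): flips 1 -> legal

Answer: (3,5) (5,1) (5,2) (5,3) (5,4) (5,6)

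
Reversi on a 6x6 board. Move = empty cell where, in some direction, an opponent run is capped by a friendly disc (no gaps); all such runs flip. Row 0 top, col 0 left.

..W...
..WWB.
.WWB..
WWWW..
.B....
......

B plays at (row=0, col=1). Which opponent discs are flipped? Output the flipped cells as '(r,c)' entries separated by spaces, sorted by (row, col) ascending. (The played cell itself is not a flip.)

Dir NW: edge -> no flip
Dir N: edge -> no flip
Dir NE: edge -> no flip
Dir W: first cell '.' (not opp) -> no flip
Dir E: opp run (0,2), next='.' -> no flip
Dir SW: first cell '.' (not opp) -> no flip
Dir S: first cell '.' (not opp) -> no flip
Dir SE: opp run (1,2) capped by B -> flip

Answer: (1,2)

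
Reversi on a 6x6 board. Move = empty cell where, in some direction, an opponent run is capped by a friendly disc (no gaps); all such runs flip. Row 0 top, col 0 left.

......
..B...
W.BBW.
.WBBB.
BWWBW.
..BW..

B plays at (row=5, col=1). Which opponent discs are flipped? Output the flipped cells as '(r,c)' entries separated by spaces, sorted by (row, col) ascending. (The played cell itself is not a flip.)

Answer: (4,2)

Derivation:
Dir NW: first cell 'B' (not opp) -> no flip
Dir N: opp run (4,1) (3,1), next='.' -> no flip
Dir NE: opp run (4,2) capped by B -> flip
Dir W: first cell '.' (not opp) -> no flip
Dir E: first cell 'B' (not opp) -> no flip
Dir SW: edge -> no flip
Dir S: edge -> no flip
Dir SE: edge -> no flip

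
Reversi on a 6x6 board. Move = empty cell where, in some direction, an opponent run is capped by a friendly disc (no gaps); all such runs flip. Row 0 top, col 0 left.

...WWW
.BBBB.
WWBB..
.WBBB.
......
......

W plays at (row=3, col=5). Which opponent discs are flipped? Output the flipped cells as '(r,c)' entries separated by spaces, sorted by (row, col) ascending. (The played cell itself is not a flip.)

Dir NW: first cell '.' (not opp) -> no flip
Dir N: first cell '.' (not opp) -> no flip
Dir NE: edge -> no flip
Dir W: opp run (3,4) (3,3) (3,2) capped by W -> flip
Dir E: edge -> no flip
Dir SW: first cell '.' (not opp) -> no flip
Dir S: first cell '.' (not opp) -> no flip
Dir SE: edge -> no flip

Answer: (3,2) (3,3) (3,4)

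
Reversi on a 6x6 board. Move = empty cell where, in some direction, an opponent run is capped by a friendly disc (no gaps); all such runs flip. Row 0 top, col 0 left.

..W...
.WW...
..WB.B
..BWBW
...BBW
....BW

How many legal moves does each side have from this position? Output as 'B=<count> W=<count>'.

Answer: B=3 W=6

Derivation:
-- B to move --
(0,0): flips 3 -> legal
(0,1): flips 1 -> legal
(0,3): no bracket -> illegal
(1,0): no bracket -> illegal
(1,3): no bracket -> illegal
(2,0): no bracket -> illegal
(2,1): flips 1 -> legal
(2,4): no bracket -> illegal
(3,1): no bracket -> illegal
(4,2): no bracket -> illegal
B mobility = 3
-- W to move --
(1,3): flips 1 -> legal
(1,4): no bracket -> illegal
(1,5): flips 1 -> legal
(2,1): no bracket -> illegal
(2,4): flips 1 -> legal
(3,1): flips 1 -> legal
(4,1): no bracket -> illegal
(4,2): flips 3 -> legal
(5,2): no bracket -> illegal
(5,3): flips 3 -> legal
W mobility = 6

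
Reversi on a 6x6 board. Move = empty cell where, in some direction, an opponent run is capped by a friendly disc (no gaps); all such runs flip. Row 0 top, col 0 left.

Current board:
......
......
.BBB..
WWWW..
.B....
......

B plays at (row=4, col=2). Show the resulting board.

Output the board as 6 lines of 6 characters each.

Answer: ......
......
.BBB..
WWBW..
.BB...
......

Derivation:
Place B at (4,2); scan 8 dirs for brackets.
Dir NW: opp run (3,1), next='.' -> no flip
Dir N: opp run (3,2) capped by B -> flip
Dir NE: opp run (3,3), next='.' -> no flip
Dir W: first cell 'B' (not opp) -> no flip
Dir E: first cell '.' (not opp) -> no flip
Dir SW: first cell '.' (not opp) -> no flip
Dir S: first cell '.' (not opp) -> no flip
Dir SE: first cell '.' (not opp) -> no flip
All flips: (3,2)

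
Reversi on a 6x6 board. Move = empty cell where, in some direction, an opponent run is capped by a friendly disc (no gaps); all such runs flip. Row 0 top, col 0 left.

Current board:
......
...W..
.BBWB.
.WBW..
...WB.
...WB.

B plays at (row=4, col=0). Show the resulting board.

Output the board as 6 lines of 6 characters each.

Place B at (4,0); scan 8 dirs for brackets.
Dir NW: edge -> no flip
Dir N: first cell '.' (not opp) -> no flip
Dir NE: opp run (3,1) capped by B -> flip
Dir W: edge -> no flip
Dir E: first cell '.' (not opp) -> no flip
Dir SW: edge -> no flip
Dir S: first cell '.' (not opp) -> no flip
Dir SE: first cell '.' (not opp) -> no flip
All flips: (3,1)

Answer: ......
...W..
.BBWB.
.BBW..
B..WB.
...WB.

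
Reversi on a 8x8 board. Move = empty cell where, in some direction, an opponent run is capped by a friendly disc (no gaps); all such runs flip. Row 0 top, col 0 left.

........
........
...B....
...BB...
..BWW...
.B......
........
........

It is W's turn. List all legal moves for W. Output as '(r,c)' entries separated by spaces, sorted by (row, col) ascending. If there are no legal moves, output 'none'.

(1,2): no bracket -> illegal
(1,3): flips 2 -> legal
(1,4): no bracket -> illegal
(2,2): flips 1 -> legal
(2,4): flips 1 -> legal
(2,5): flips 1 -> legal
(3,1): no bracket -> illegal
(3,2): no bracket -> illegal
(3,5): no bracket -> illegal
(4,0): no bracket -> illegal
(4,1): flips 1 -> legal
(4,5): no bracket -> illegal
(5,0): no bracket -> illegal
(5,2): no bracket -> illegal
(5,3): no bracket -> illegal
(6,0): no bracket -> illegal
(6,1): no bracket -> illegal
(6,2): no bracket -> illegal

Answer: (1,3) (2,2) (2,4) (2,5) (4,1)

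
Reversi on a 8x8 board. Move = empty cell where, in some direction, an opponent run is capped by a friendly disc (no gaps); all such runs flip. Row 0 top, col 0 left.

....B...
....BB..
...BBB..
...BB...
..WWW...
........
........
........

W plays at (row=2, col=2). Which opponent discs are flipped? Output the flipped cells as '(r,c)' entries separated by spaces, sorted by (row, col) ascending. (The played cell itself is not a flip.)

Dir NW: first cell '.' (not opp) -> no flip
Dir N: first cell '.' (not opp) -> no flip
Dir NE: first cell '.' (not opp) -> no flip
Dir W: first cell '.' (not opp) -> no flip
Dir E: opp run (2,3) (2,4) (2,5), next='.' -> no flip
Dir SW: first cell '.' (not opp) -> no flip
Dir S: first cell '.' (not opp) -> no flip
Dir SE: opp run (3,3) capped by W -> flip

Answer: (3,3)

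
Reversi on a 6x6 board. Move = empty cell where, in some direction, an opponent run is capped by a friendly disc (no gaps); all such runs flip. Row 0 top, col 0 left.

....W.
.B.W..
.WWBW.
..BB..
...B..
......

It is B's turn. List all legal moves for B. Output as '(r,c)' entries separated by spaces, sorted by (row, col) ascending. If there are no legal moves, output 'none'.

(0,2): no bracket -> illegal
(0,3): flips 1 -> legal
(0,5): no bracket -> illegal
(1,0): flips 1 -> legal
(1,2): flips 1 -> legal
(1,4): no bracket -> illegal
(1,5): flips 1 -> legal
(2,0): flips 2 -> legal
(2,5): flips 1 -> legal
(3,0): no bracket -> illegal
(3,1): flips 1 -> legal
(3,4): no bracket -> illegal
(3,5): no bracket -> illegal

Answer: (0,3) (1,0) (1,2) (1,5) (2,0) (2,5) (3,1)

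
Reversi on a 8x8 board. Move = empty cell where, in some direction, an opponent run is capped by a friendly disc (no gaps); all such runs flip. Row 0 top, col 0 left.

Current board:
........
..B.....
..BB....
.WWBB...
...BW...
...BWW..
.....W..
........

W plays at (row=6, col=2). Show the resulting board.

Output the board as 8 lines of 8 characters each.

Place W at (6,2); scan 8 dirs for brackets.
Dir NW: first cell '.' (not opp) -> no flip
Dir N: first cell '.' (not opp) -> no flip
Dir NE: opp run (5,3) capped by W -> flip
Dir W: first cell '.' (not opp) -> no flip
Dir E: first cell '.' (not opp) -> no flip
Dir SW: first cell '.' (not opp) -> no flip
Dir S: first cell '.' (not opp) -> no flip
Dir SE: first cell '.' (not opp) -> no flip
All flips: (5,3)

Answer: ........
..B.....
..BB....
.WWBB...
...BW...
...WWW..
..W..W..
........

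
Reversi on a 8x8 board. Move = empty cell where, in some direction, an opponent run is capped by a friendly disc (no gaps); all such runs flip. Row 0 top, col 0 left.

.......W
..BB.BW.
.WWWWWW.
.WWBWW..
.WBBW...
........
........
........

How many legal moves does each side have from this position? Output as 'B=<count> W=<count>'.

Answer: B=11 W=11

Derivation:
-- B to move --
(0,5): no bracket -> illegal
(0,6): no bracket -> illegal
(1,0): flips 2 -> legal
(1,1): flips 1 -> legal
(1,4): no bracket -> illegal
(1,7): flips 1 -> legal
(2,0): flips 1 -> legal
(2,7): no bracket -> illegal
(3,0): flips 3 -> legal
(3,6): flips 2 -> legal
(3,7): flips 1 -> legal
(4,0): flips 3 -> legal
(4,5): flips 5 -> legal
(4,6): flips 2 -> legal
(5,0): no bracket -> illegal
(5,1): no bracket -> illegal
(5,2): no bracket -> illegal
(5,3): no bracket -> illegal
(5,4): no bracket -> illegal
(5,5): flips 1 -> legal
B mobility = 11
-- W to move --
(0,1): flips 1 -> legal
(0,2): flips 2 -> legal
(0,3): flips 2 -> legal
(0,4): flips 2 -> legal
(0,5): flips 1 -> legal
(0,6): flips 1 -> legal
(1,1): no bracket -> illegal
(1,4): flips 1 -> legal
(5,1): flips 2 -> legal
(5,2): flips 2 -> legal
(5,3): flips 3 -> legal
(5,4): flips 1 -> legal
W mobility = 11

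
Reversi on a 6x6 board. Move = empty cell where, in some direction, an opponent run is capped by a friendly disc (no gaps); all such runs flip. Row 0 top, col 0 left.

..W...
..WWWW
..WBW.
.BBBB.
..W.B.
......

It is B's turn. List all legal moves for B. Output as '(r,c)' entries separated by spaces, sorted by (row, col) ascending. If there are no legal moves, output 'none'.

(0,1): flips 1 -> legal
(0,3): flips 1 -> legal
(0,4): flips 4 -> legal
(0,5): flips 1 -> legal
(1,1): flips 1 -> legal
(2,1): flips 1 -> legal
(2,5): flips 1 -> legal
(3,5): no bracket -> illegal
(4,1): no bracket -> illegal
(4,3): no bracket -> illegal
(5,1): flips 1 -> legal
(5,2): flips 1 -> legal
(5,3): flips 1 -> legal

Answer: (0,1) (0,3) (0,4) (0,5) (1,1) (2,1) (2,5) (5,1) (5,2) (5,3)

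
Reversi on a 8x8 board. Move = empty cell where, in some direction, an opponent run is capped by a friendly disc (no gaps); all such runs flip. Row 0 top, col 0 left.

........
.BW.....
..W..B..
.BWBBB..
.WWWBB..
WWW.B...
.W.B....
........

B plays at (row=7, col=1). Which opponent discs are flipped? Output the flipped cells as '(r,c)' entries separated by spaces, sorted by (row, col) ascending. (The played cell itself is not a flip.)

Dir NW: first cell '.' (not opp) -> no flip
Dir N: opp run (6,1) (5,1) (4,1) capped by B -> flip
Dir NE: first cell '.' (not opp) -> no flip
Dir W: first cell '.' (not opp) -> no flip
Dir E: first cell '.' (not opp) -> no flip
Dir SW: edge -> no flip
Dir S: edge -> no flip
Dir SE: edge -> no flip

Answer: (4,1) (5,1) (6,1)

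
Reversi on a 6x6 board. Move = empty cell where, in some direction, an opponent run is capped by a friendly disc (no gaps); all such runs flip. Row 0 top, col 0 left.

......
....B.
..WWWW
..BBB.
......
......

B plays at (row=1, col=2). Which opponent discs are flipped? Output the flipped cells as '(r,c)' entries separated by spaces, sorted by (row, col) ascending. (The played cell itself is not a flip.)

Answer: (2,2) (2,3)

Derivation:
Dir NW: first cell '.' (not opp) -> no flip
Dir N: first cell '.' (not opp) -> no flip
Dir NE: first cell '.' (not opp) -> no flip
Dir W: first cell '.' (not opp) -> no flip
Dir E: first cell '.' (not opp) -> no flip
Dir SW: first cell '.' (not opp) -> no flip
Dir S: opp run (2,2) capped by B -> flip
Dir SE: opp run (2,3) capped by B -> flip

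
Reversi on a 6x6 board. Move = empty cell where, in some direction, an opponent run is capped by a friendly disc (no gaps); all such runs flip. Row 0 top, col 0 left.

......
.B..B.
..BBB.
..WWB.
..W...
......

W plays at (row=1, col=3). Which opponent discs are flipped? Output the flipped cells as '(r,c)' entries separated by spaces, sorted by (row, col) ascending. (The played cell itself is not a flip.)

Answer: (2,3)

Derivation:
Dir NW: first cell '.' (not opp) -> no flip
Dir N: first cell '.' (not opp) -> no flip
Dir NE: first cell '.' (not opp) -> no flip
Dir W: first cell '.' (not opp) -> no flip
Dir E: opp run (1,4), next='.' -> no flip
Dir SW: opp run (2,2), next='.' -> no flip
Dir S: opp run (2,3) capped by W -> flip
Dir SE: opp run (2,4), next='.' -> no flip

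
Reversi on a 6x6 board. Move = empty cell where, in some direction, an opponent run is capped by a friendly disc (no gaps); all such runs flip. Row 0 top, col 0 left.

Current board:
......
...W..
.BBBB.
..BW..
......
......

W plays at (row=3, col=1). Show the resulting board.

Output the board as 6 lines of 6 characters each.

Place W at (3,1); scan 8 dirs for brackets.
Dir NW: first cell '.' (not opp) -> no flip
Dir N: opp run (2,1), next='.' -> no flip
Dir NE: opp run (2,2) capped by W -> flip
Dir W: first cell '.' (not opp) -> no flip
Dir E: opp run (3,2) capped by W -> flip
Dir SW: first cell '.' (not opp) -> no flip
Dir S: first cell '.' (not opp) -> no flip
Dir SE: first cell '.' (not opp) -> no flip
All flips: (2,2) (3,2)

Answer: ......
...W..
.BWBB.
.WWW..
......
......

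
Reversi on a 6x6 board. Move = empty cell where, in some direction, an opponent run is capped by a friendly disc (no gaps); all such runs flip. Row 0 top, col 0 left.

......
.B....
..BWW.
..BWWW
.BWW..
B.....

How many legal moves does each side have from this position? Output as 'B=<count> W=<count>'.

-- B to move --
(1,2): no bracket -> illegal
(1,3): no bracket -> illegal
(1,4): flips 1 -> legal
(1,5): no bracket -> illegal
(2,5): flips 2 -> legal
(3,1): no bracket -> illegal
(4,4): flips 3 -> legal
(4,5): no bracket -> illegal
(5,1): no bracket -> illegal
(5,2): flips 1 -> legal
(5,3): no bracket -> illegal
(5,4): flips 1 -> legal
B mobility = 5
-- W to move --
(0,0): flips 2 -> legal
(0,1): no bracket -> illegal
(0,2): no bracket -> illegal
(1,0): no bracket -> illegal
(1,2): flips 2 -> legal
(1,3): no bracket -> illegal
(2,0): no bracket -> illegal
(2,1): flips 2 -> legal
(3,0): no bracket -> illegal
(3,1): flips 1 -> legal
(4,0): flips 1 -> legal
(5,1): no bracket -> illegal
(5,2): no bracket -> illegal
W mobility = 5

Answer: B=5 W=5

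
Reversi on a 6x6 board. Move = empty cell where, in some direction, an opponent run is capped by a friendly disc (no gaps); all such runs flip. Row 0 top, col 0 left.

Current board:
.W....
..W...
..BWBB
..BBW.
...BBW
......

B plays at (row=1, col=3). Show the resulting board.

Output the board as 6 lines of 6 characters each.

Place B at (1,3); scan 8 dirs for brackets.
Dir NW: first cell '.' (not opp) -> no flip
Dir N: first cell '.' (not opp) -> no flip
Dir NE: first cell '.' (not opp) -> no flip
Dir W: opp run (1,2), next='.' -> no flip
Dir E: first cell '.' (not opp) -> no flip
Dir SW: first cell 'B' (not opp) -> no flip
Dir S: opp run (2,3) capped by B -> flip
Dir SE: first cell 'B' (not opp) -> no flip
All flips: (2,3)

Answer: .W....
..WB..
..BBBB
..BBW.
...BBW
......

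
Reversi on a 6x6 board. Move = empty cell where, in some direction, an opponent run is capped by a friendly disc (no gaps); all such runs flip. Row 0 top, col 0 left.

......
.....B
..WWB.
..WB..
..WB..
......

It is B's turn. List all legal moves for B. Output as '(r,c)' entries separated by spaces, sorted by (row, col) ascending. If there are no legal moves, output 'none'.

Answer: (1,1) (1,3) (2,1) (3,1) (4,1) (5,1)

Derivation:
(1,1): flips 1 -> legal
(1,2): no bracket -> illegal
(1,3): flips 1 -> legal
(1,4): no bracket -> illegal
(2,1): flips 3 -> legal
(3,1): flips 1 -> legal
(3,4): no bracket -> illegal
(4,1): flips 1 -> legal
(5,1): flips 1 -> legal
(5,2): no bracket -> illegal
(5,3): no bracket -> illegal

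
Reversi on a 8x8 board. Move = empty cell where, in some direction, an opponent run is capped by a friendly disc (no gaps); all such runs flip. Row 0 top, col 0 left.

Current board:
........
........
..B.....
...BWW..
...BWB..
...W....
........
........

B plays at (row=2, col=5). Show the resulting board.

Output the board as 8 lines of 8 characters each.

Answer: ........
........
..B..B..
...BBB..
...BWB..
...W....
........
........

Derivation:
Place B at (2,5); scan 8 dirs for brackets.
Dir NW: first cell '.' (not opp) -> no flip
Dir N: first cell '.' (not opp) -> no flip
Dir NE: first cell '.' (not opp) -> no flip
Dir W: first cell '.' (not opp) -> no flip
Dir E: first cell '.' (not opp) -> no flip
Dir SW: opp run (3,4) capped by B -> flip
Dir S: opp run (3,5) capped by B -> flip
Dir SE: first cell '.' (not opp) -> no flip
All flips: (3,4) (3,5)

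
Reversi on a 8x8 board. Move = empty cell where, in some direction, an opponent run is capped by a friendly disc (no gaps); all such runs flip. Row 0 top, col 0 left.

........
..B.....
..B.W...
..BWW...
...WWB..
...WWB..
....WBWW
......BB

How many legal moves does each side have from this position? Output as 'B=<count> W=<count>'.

-- B to move --
(1,3): no bracket -> illegal
(1,4): no bracket -> illegal
(1,5): no bracket -> illegal
(2,3): flips 1 -> legal
(2,5): no bracket -> illegal
(3,5): flips 2 -> legal
(4,2): flips 2 -> legal
(5,2): flips 2 -> legal
(5,6): flips 1 -> legal
(5,7): flips 1 -> legal
(6,2): no bracket -> illegal
(6,3): flips 2 -> legal
(7,3): flips 1 -> legal
(7,4): no bracket -> illegal
(7,5): no bracket -> illegal
B mobility = 8
-- W to move --
(0,1): no bracket -> illegal
(0,2): no bracket -> illegal
(0,3): no bracket -> illegal
(1,1): flips 1 -> legal
(1,3): no bracket -> illegal
(2,1): flips 1 -> legal
(2,3): no bracket -> illegal
(3,1): flips 1 -> legal
(3,5): no bracket -> illegal
(3,6): flips 1 -> legal
(4,1): no bracket -> illegal
(4,2): no bracket -> illegal
(4,6): flips 2 -> legal
(5,6): flips 2 -> legal
(7,4): no bracket -> illegal
(7,5): no bracket -> illegal
W mobility = 6

Answer: B=8 W=6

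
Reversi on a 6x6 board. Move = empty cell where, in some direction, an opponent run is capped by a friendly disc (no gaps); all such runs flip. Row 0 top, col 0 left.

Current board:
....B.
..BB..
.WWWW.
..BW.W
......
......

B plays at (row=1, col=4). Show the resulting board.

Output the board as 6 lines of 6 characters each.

Place B at (1,4); scan 8 dirs for brackets.
Dir NW: first cell '.' (not opp) -> no flip
Dir N: first cell 'B' (not opp) -> no flip
Dir NE: first cell '.' (not opp) -> no flip
Dir W: first cell 'B' (not opp) -> no flip
Dir E: first cell '.' (not opp) -> no flip
Dir SW: opp run (2,3) capped by B -> flip
Dir S: opp run (2,4), next='.' -> no flip
Dir SE: first cell '.' (not opp) -> no flip
All flips: (2,3)

Answer: ....B.
..BBB.
.WWBW.
..BW.W
......
......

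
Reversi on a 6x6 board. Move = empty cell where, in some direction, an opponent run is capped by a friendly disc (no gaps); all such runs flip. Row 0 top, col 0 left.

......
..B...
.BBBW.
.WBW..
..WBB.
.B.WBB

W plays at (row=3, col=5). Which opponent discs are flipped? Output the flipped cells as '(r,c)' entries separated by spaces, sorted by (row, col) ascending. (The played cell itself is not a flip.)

Answer: (4,4)

Derivation:
Dir NW: first cell 'W' (not opp) -> no flip
Dir N: first cell '.' (not opp) -> no flip
Dir NE: edge -> no flip
Dir W: first cell '.' (not opp) -> no flip
Dir E: edge -> no flip
Dir SW: opp run (4,4) capped by W -> flip
Dir S: first cell '.' (not opp) -> no flip
Dir SE: edge -> no flip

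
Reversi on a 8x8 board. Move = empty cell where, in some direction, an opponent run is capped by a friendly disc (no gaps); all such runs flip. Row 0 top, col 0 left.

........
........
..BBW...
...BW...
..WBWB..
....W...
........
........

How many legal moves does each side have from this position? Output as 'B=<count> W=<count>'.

-- B to move --
(1,3): no bracket -> illegal
(1,4): no bracket -> illegal
(1,5): flips 1 -> legal
(2,5): flips 2 -> legal
(3,1): no bracket -> illegal
(3,2): no bracket -> illegal
(3,5): flips 1 -> legal
(4,1): flips 1 -> legal
(5,1): flips 1 -> legal
(5,2): no bracket -> illegal
(5,3): no bracket -> illegal
(5,5): flips 1 -> legal
(6,3): flips 1 -> legal
(6,4): no bracket -> illegal
(6,5): flips 1 -> legal
B mobility = 8
-- W to move --
(1,1): flips 2 -> legal
(1,2): flips 1 -> legal
(1,3): no bracket -> illegal
(1,4): no bracket -> illegal
(2,1): flips 2 -> legal
(3,1): no bracket -> illegal
(3,2): flips 2 -> legal
(3,5): no bracket -> illegal
(3,6): flips 1 -> legal
(4,6): flips 1 -> legal
(5,2): flips 1 -> legal
(5,3): no bracket -> illegal
(5,5): no bracket -> illegal
(5,6): flips 1 -> legal
W mobility = 8

Answer: B=8 W=8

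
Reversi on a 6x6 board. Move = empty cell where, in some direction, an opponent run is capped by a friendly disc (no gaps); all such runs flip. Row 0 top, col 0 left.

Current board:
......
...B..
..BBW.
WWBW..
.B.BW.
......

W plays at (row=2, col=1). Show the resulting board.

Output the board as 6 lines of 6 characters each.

Place W at (2,1); scan 8 dirs for brackets.
Dir NW: first cell '.' (not opp) -> no flip
Dir N: first cell '.' (not opp) -> no flip
Dir NE: first cell '.' (not opp) -> no flip
Dir W: first cell '.' (not opp) -> no flip
Dir E: opp run (2,2) (2,3) capped by W -> flip
Dir SW: first cell 'W' (not opp) -> no flip
Dir S: first cell 'W' (not opp) -> no flip
Dir SE: opp run (3,2) (4,3), next='.' -> no flip
All flips: (2,2) (2,3)

Answer: ......
...B..
.WWWW.
WWBW..
.B.BW.
......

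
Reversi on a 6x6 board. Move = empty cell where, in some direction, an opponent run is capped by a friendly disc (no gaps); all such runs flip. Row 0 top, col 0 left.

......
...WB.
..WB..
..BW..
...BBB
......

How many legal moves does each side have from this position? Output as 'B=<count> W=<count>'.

Answer: B=5 W=6

Derivation:
-- B to move --
(0,2): no bracket -> illegal
(0,3): flips 1 -> legal
(0,4): no bracket -> illegal
(1,1): flips 2 -> legal
(1,2): flips 2 -> legal
(2,1): flips 1 -> legal
(2,4): no bracket -> illegal
(3,1): no bracket -> illegal
(3,4): flips 1 -> legal
(4,2): no bracket -> illegal
B mobility = 5
-- W to move --
(0,3): no bracket -> illegal
(0,4): no bracket -> illegal
(0,5): no bracket -> illegal
(1,2): no bracket -> illegal
(1,5): flips 1 -> legal
(2,1): no bracket -> illegal
(2,4): flips 1 -> legal
(2,5): no bracket -> illegal
(3,1): flips 1 -> legal
(3,4): no bracket -> illegal
(3,5): no bracket -> illegal
(4,1): no bracket -> illegal
(4,2): flips 1 -> legal
(5,2): no bracket -> illegal
(5,3): flips 1 -> legal
(5,4): no bracket -> illegal
(5,5): flips 1 -> legal
W mobility = 6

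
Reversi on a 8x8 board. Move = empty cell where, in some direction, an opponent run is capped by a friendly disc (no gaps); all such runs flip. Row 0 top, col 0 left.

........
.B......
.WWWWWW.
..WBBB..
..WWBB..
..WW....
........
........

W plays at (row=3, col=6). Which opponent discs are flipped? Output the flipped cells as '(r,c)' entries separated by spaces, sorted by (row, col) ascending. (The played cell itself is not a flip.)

Dir NW: first cell 'W' (not opp) -> no flip
Dir N: first cell 'W' (not opp) -> no flip
Dir NE: first cell '.' (not opp) -> no flip
Dir W: opp run (3,5) (3,4) (3,3) capped by W -> flip
Dir E: first cell '.' (not opp) -> no flip
Dir SW: opp run (4,5), next='.' -> no flip
Dir S: first cell '.' (not opp) -> no flip
Dir SE: first cell '.' (not opp) -> no flip

Answer: (3,3) (3,4) (3,5)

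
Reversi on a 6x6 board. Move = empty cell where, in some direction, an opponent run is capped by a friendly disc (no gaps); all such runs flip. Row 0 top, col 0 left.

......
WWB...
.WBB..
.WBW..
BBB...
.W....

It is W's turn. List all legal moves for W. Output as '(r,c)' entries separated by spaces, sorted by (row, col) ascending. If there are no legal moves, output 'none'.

Answer: (0,3) (1,3) (2,4) (4,3) (5,3)

Derivation:
(0,1): no bracket -> illegal
(0,2): no bracket -> illegal
(0,3): flips 1 -> legal
(1,3): flips 3 -> legal
(1,4): no bracket -> illegal
(2,4): flips 2 -> legal
(3,0): no bracket -> illegal
(3,4): no bracket -> illegal
(4,3): flips 1 -> legal
(5,0): no bracket -> illegal
(5,2): no bracket -> illegal
(5,3): flips 1 -> legal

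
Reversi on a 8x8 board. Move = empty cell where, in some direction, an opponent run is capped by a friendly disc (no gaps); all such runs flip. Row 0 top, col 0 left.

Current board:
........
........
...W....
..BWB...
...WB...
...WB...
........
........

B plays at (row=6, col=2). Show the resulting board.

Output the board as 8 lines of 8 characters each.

Answer: ........
........
...W....
..BWB...
...WB...
...BB...
..B.....
........

Derivation:
Place B at (6,2); scan 8 dirs for brackets.
Dir NW: first cell '.' (not opp) -> no flip
Dir N: first cell '.' (not opp) -> no flip
Dir NE: opp run (5,3) capped by B -> flip
Dir W: first cell '.' (not opp) -> no flip
Dir E: first cell '.' (not opp) -> no flip
Dir SW: first cell '.' (not opp) -> no flip
Dir S: first cell '.' (not opp) -> no flip
Dir SE: first cell '.' (not opp) -> no flip
All flips: (5,3)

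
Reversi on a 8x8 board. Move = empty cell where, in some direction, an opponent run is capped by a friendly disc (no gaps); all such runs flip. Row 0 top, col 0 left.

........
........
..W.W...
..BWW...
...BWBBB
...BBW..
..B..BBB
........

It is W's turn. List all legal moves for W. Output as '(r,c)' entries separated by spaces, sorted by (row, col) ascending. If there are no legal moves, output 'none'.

Answer: (3,1) (3,5) (3,7) (4,2) (5,2) (5,6) (6,3) (6,4) (7,1) (7,5) (7,7)

Derivation:
(2,1): no bracket -> illegal
(2,3): no bracket -> illegal
(3,1): flips 1 -> legal
(3,5): flips 1 -> legal
(3,6): no bracket -> illegal
(3,7): flips 1 -> legal
(4,1): no bracket -> illegal
(4,2): flips 2 -> legal
(5,1): no bracket -> illegal
(5,2): flips 3 -> legal
(5,6): flips 1 -> legal
(5,7): no bracket -> illegal
(6,1): no bracket -> illegal
(6,3): flips 2 -> legal
(6,4): flips 1 -> legal
(7,1): flips 2 -> legal
(7,2): no bracket -> illegal
(7,3): no bracket -> illegal
(7,4): no bracket -> illegal
(7,5): flips 1 -> legal
(7,6): no bracket -> illegal
(7,7): flips 1 -> legal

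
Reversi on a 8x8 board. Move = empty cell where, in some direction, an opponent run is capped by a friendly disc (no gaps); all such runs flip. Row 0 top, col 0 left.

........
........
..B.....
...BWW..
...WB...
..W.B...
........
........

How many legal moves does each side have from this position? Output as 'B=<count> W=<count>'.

-- B to move --
(2,3): no bracket -> illegal
(2,4): flips 1 -> legal
(2,5): no bracket -> illegal
(2,6): flips 1 -> legal
(3,2): flips 1 -> legal
(3,6): flips 2 -> legal
(4,1): no bracket -> illegal
(4,2): flips 1 -> legal
(4,5): no bracket -> illegal
(4,6): no bracket -> illegal
(5,1): no bracket -> illegal
(5,3): flips 1 -> legal
(6,1): no bracket -> illegal
(6,2): no bracket -> illegal
(6,3): no bracket -> illegal
B mobility = 6
-- W to move --
(1,1): no bracket -> illegal
(1,2): no bracket -> illegal
(1,3): no bracket -> illegal
(2,1): no bracket -> illegal
(2,3): flips 1 -> legal
(2,4): no bracket -> illegal
(3,1): no bracket -> illegal
(3,2): flips 1 -> legal
(4,2): no bracket -> illegal
(4,5): flips 1 -> legal
(5,3): flips 1 -> legal
(5,5): no bracket -> illegal
(6,3): no bracket -> illegal
(6,4): flips 2 -> legal
(6,5): flips 1 -> legal
W mobility = 6

Answer: B=6 W=6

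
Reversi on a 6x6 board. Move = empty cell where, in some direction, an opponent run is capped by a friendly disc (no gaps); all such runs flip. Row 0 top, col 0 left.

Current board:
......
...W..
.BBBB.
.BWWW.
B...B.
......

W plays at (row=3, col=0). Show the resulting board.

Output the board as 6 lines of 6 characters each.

Answer: ......
...W..
.BBBB.
WWWWW.
B...B.
......

Derivation:
Place W at (3,0); scan 8 dirs for brackets.
Dir NW: edge -> no flip
Dir N: first cell '.' (not opp) -> no flip
Dir NE: opp run (2,1), next='.' -> no flip
Dir W: edge -> no flip
Dir E: opp run (3,1) capped by W -> flip
Dir SW: edge -> no flip
Dir S: opp run (4,0), next='.' -> no flip
Dir SE: first cell '.' (not opp) -> no flip
All flips: (3,1)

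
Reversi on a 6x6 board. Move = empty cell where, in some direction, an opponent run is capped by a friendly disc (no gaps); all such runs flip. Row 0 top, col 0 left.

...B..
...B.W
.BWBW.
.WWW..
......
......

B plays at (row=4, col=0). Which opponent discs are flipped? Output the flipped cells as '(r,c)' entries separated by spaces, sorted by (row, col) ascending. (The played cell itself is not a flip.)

Dir NW: edge -> no flip
Dir N: first cell '.' (not opp) -> no flip
Dir NE: opp run (3,1) (2,2) capped by B -> flip
Dir W: edge -> no flip
Dir E: first cell '.' (not opp) -> no flip
Dir SW: edge -> no flip
Dir S: first cell '.' (not opp) -> no flip
Dir SE: first cell '.' (not opp) -> no flip

Answer: (2,2) (3,1)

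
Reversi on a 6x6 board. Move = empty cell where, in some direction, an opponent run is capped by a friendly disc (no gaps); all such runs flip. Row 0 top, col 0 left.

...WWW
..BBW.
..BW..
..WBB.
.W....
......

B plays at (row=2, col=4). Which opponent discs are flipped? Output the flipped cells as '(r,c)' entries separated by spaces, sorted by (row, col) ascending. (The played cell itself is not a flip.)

Answer: (2,3)

Derivation:
Dir NW: first cell 'B' (not opp) -> no flip
Dir N: opp run (1,4) (0,4), next=edge -> no flip
Dir NE: first cell '.' (not opp) -> no flip
Dir W: opp run (2,3) capped by B -> flip
Dir E: first cell '.' (not opp) -> no flip
Dir SW: first cell 'B' (not opp) -> no flip
Dir S: first cell 'B' (not opp) -> no flip
Dir SE: first cell '.' (not opp) -> no flip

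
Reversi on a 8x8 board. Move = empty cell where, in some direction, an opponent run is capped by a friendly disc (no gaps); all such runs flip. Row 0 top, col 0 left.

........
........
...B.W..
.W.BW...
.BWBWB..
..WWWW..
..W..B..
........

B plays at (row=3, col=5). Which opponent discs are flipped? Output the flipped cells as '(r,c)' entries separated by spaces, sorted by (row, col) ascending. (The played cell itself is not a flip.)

Answer: (3,4)

Derivation:
Dir NW: first cell '.' (not opp) -> no flip
Dir N: opp run (2,5), next='.' -> no flip
Dir NE: first cell '.' (not opp) -> no flip
Dir W: opp run (3,4) capped by B -> flip
Dir E: first cell '.' (not opp) -> no flip
Dir SW: opp run (4,4) (5,3) (6,2), next='.' -> no flip
Dir S: first cell 'B' (not opp) -> no flip
Dir SE: first cell '.' (not opp) -> no flip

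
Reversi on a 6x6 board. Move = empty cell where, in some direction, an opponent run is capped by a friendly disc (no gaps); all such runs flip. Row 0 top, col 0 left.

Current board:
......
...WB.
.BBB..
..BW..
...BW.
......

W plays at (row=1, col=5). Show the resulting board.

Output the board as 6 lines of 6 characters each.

Answer: ......
...WWW
.BBB..
..BW..
...BW.
......

Derivation:
Place W at (1,5); scan 8 dirs for brackets.
Dir NW: first cell '.' (not opp) -> no flip
Dir N: first cell '.' (not opp) -> no flip
Dir NE: edge -> no flip
Dir W: opp run (1,4) capped by W -> flip
Dir E: edge -> no flip
Dir SW: first cell '.' (not opp) -> no flip
Dir S: first cell '.' (not opp) -> no flip
Dir SE: edge -> no flip
All flips: (1,4)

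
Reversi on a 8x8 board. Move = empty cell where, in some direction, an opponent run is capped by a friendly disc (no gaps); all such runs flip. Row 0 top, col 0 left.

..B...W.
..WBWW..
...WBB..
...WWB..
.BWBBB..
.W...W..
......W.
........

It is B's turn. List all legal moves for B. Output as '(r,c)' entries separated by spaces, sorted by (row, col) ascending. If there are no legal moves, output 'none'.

(0,1): flips 3 -> legal
(0,3): flips 1 -> legal
(0,4): flips 1 -> legal
(0,5): flips 1 -> legal
(0,7): no bracket -> illegal
(1,1): flips 1 -> legal
(1,6): flips 2 -> legal
(1,7): no bracket -> illegal
(2,1): no bracket -> illegal
(2,2): flips 3 -> legal
(2,6): no bracket -> illegal
(3,1): no bracket -> illegal
(3,2): flips 2 -> legal
(4,0): no bracket -> illegal
(4,6): no bracket -> illegal
(5,0): no bracket -> illegal
(5,2): no bracket -> illegal
(5,3): no bracket -> illegal
(5,4): no bracket -> illegal
(5,6): no bracket -> illegal
(5,7): no bracket -> illegal
(6,0): flips 3 -> legal
(6,1): flips 1 -> legal
(6,2): no bracket -> illegal
(6,4): no bracket -> illegal
(6,5): flips 1 -> legal
(6,7): no bracket -> illegal
(7,5): no bracket -> illegal
(7,6): no bracket -> illegal
(7,7): flips 2 -> legal

Answer: (0,1) (0,3) (0,4) (0,5) (1,1) (1,6) (2,2) (3,2) (6,0) (6,1) (6,5) (7,7)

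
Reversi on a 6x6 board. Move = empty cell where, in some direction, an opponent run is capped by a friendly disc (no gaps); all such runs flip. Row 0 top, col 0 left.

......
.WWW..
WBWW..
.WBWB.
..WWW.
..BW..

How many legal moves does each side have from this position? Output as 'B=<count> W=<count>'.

-- B to move --
(0,0): no bracket -> illegal
(0,1): flips 3 -> legal
(0,2): flips 2 -> legal
(0,3): flips 1 -> legal
(0,4): no bracket -> illegal
(1,0): no bracket -> illegal
(1,4): flips 1 -> legal
(2,4): flips 2 -> legal
(3,0): flips 1 -> legal
(3,5): no bracket -> illegal
(4,0): no bracket -> illegal
(4,1): flips 1 -> legal
(4,5): no bracket -> illegal
(5,1): no bracket -> illegal
(5,4): flips 3 -> legal
(5,5): no bracket -> illegal
B mobility = 8
-- W to move --
(1,0): flips 2 -> legal
(2,4): flips 1 -> legal
(2,5): flips 1 -> legal
(3,0): flips 1 -> legal
(3,5): flips 1 -> legal
(4,1): flips 1 -> legal
(4,5): flips 1 -> legal
(5,1): flips 1 -> legal
W mobility = 8

Answer: B=8 W=8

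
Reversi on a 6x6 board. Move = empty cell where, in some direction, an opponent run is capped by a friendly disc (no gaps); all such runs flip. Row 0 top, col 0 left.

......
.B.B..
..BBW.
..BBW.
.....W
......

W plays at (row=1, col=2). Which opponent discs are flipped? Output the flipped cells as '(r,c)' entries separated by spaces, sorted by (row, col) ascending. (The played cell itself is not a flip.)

Answer: (2,3)

Derivation:
Dir NW: first cell '.' (not opp) -> no flip
Dir N: first cell '.' (not opp) -> no flip
Dir NE: first cell '.' (not opp) -> no flip
Dir W: opp run (1,1), next='.' -> no flip
Dir E: opp run (1,3), next='.' -> no flip
Dir SW: first cell '.' (not opp) -> no flip
Dir S: opp run (2,2) (3,2), next='.' -> no flip
Dir SE: opp run (2,3) capped by W -> flip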